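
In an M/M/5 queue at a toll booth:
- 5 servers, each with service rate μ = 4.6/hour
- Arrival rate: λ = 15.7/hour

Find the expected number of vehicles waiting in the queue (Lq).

Traffic intensity: ρ = λ/(cμ) = 15.7/(5×4.6) = 0.6826
Since ρ = 0.6826 < 1, system is stable.
Offered load a = λ/μ = cρ = 15.7/4.6 = 3.4130
P₀ = [ Σₙ₌₀^4 aⁿ/n! + a^5/(5!(1-ρ)) ]⁻¹
Σ = a^0/0! + a^1/1! + a^2/2! + a^3/3! + a^4/4! = 1.00000 + 3.41304 + 5.82443 + 6.62635 + 5.65400 = 22.5178
a^5/(5!(1-ρ)) = 463.1366/(120 × 0.31739) = 12.1600
P₀ = 1/(22.5178 + 12.1600) = 0.02884
Lq = P₀·a^5·ρ / (5!(1-ρ)²) = 0.0288369 × 463.1366 × 0.682609 / (120 × 0.100737) = 0.7542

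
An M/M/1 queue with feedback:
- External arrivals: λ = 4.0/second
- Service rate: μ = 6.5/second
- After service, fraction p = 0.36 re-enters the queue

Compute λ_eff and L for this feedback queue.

Effective arrival rate: λ_eff = λ/(1-p) = 4.0/(1-0.36) = 4.0/0.64 = 6.2500
ρ = λ_eff/μ = 6.2500/6.5 = 0.9615385
L = ρ/(1-ρ) = 0.9615385/(1-0.9615385) = 25.0000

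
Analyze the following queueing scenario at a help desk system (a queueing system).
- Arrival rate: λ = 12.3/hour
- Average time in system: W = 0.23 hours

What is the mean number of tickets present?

Little's Law: L = λW
L = 12.3 × 0.23 = 2.8290 tickets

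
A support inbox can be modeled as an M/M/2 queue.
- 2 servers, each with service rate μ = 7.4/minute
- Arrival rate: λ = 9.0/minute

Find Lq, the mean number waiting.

Traffic intensity: ρ = λ/(cμ) = 9.0/(2×7.4) = 0.6081
Since ρ = 0.6081 < 1, system is stable.
Offered load a = λ/μ = cρ = 9.0/7.4 = 1.2162
P₀ = [ Σₙ₌₀^1 aⁿ/n! + a^2/(2!(1-ρ)) ]⁻¹
Σ = a^0/0! + a^1/1! = 1.0000 + 1.2162 = 2.2162
a^2/(2!(1-ρ)) = 1.4792/(2 × 0.3919) = 1.8872
P₀ = 1/(2.2162 + 1.8872) = 0.2437
Lq = P₀·a^2·ρ / (2!(1-ρ)²) = 0.24370 × 1.4792 × 0.60811 / (2 × 0.15358) = 0.7137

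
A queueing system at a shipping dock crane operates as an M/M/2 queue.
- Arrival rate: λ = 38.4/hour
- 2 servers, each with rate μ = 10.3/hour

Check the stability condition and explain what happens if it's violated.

Stability requires ρ = λ/(cμ) < 1
ρ = 38.4/(2 × 10.3) = 38.4/20.60 = 1.8641
Since 1.8641 ≥ 1, the system is UNSTABLE.
Need c > λ/μ = 38.4/10.3 = 3.73.
Minimum servers needed: c = 4.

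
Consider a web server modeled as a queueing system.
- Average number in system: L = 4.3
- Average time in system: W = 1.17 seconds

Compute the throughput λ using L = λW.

Little's Law: L = λW, so λ = L/W
λ = 4.3/1.17 = 3.6752 requests/second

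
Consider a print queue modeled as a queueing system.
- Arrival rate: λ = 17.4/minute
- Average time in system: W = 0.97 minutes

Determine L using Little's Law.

Little's Law: L = λW
L = 17.4 × 0.97 = 16.8780 jobs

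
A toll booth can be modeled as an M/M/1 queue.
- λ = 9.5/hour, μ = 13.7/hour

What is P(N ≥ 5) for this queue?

ρ = λ/μ = 9.5/13.7 = 0.6934
P(N ≥ n) = ρⁿ
P(N ≥ 5) = 0.6934^5
P(N ≥ 5) = 0.1603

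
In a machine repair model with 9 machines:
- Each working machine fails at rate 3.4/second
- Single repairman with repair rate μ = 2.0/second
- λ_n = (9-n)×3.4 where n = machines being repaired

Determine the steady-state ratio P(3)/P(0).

P(3)/P(0) = ∏_{i=0}^{3-1} λ_i/μ_{i+1}
= (9-0)×3.4/2.0 × (9-1)×3.4/2.0 × (9-2)×3.4/2.0
= 2476.1520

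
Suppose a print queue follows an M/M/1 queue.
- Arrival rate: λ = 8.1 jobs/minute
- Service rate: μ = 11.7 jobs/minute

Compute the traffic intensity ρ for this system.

Server utilization: ρ = λ/μ
ρ = 8.1/11.7 = 0.6923
The server is busy 69.23% of the time.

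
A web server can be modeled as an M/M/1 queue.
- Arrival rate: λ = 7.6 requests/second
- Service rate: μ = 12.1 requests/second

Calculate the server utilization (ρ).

Server utilization: ρ = λ/μ
ρ = 7.6/12.1 = 0.6281
The server is busy 62.81% of the time.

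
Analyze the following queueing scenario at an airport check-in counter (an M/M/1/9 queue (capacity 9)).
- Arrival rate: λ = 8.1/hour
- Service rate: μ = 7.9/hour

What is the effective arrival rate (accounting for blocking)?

ρ = λ/μ = 8.1/7.9 = 1.025316
P₀ = (1-ρ)/(1-ρ^(K+1)) = (1-1.025316)/(1-1.025316^10) = -0.025316/-0.28404 = 0.08913
P_K = P₀×ρ^K = 0.08913 × 1.025316^9 = 0.08913 × 1.2523 = 0.1116
λ_eff = λ(1-P_K) = 8.1 × (1 - 0.11162) = 8.1 × 0.88838 = 7.1959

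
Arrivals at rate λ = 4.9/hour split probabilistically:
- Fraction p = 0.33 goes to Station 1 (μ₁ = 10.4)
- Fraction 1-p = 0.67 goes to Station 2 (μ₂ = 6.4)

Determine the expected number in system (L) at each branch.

Effective rates: λ₁ = 4.9×0.33 = 1.617, λ₂ = 4.9×0.67 = 3.283
Station 1: ρ₁ = 1.617/10.4 = 0.1555, L₁ = ρ₁/(1-ρ₁) = 0.1555/(1-0.1555) = 0.1841
Station 2: ρ₂ = 3.283/6.4 = 0.51297, L₂ = ρ₂/(1-ρ₂) = 0.51297/(1-0.51297) = 1.0533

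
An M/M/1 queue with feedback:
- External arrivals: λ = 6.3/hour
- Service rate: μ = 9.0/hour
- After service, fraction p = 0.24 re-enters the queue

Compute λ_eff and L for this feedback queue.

Effective arrival rate: λ_eff = λ/(1-p) = 6.3/(1-0.24) = 6.3/0.76 = 8.289474
ρ = λ_eff/μ = 8.289474/9.0 = 0.921053
L = ρ/(1-ρ) = 0.921053/(1-0.921053) = 11.6667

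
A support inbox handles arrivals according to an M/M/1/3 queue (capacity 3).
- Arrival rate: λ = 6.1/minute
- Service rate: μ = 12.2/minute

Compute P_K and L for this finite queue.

ρ = λ/μ = 6.1/12.2 = 0.5000
P₀ = (1-ρ)/(1-ρ^(K+1)) = (1-0.5000)/(1-0.5000^4) = 0.5000/0.9375 = 0.5333
P_K = P₀×ρ^K = 0.53333 × 0.5000^3 = 0.53333 × 0.12500 = 0.06667
Blocking probability P_3 = 0.06667 (6.67%)
L = ρ[1 - (K+1)ρ^K + Kρ^(K+1)] / [(1-ρ)(1-ρ^(K+1))]
L = 0.5000 × (1 - 4×0.1250 + 3×0.06250) / ((1 - 0.5000) × (1 - 0.06250)) = 0.7333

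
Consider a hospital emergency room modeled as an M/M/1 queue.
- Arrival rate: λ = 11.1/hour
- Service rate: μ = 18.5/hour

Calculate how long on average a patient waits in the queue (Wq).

First, compute utilization: ρ = λ/μ = 11.1/18.5 = 0.6000
For M/M/1: Wq = λ/(μ(μ-λ))
Wq = 11.1/(18.5 × (18.5-11.1))
Wq = 11.1/(18.5 × 7.40)
Wq = 0.08108 hours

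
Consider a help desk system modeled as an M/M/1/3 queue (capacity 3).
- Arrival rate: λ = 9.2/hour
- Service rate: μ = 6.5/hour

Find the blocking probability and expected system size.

ρ = λ/μ = 9.2/6.5 = 1.41538
P₀ = (1-ρ)/(1-ρ^(K+1)) = (1-1.41538)/(1-1.41538^4) = -0.4154/-3.0132 = 0.1379
P_K = P₀×ρ^K = 0.13785 × 1.41538^3 = 0.13785 × 2.8354 = 0.3909
Blocking probability P_3 = 0.3909 (39.09%)
L = ρ[1 - (K+1)ρ^K + Kρ^(K+1)] / [(1-ρ)(1-ρ^(K+1))]
L = 1.41538 × (1 - 4×2.83543 + 3×4.01321) / ((1 - 1.41538) × (1 - 4.01321)) = 1.9201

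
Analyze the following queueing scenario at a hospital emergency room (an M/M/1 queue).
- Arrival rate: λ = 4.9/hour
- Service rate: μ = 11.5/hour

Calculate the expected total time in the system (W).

First, compute utilization: ρ = λ/μ = 4.9/11.5 = 0.4261
For M/M/1: W = 1/(μ-λ)
W = 1/(11.5-4.9) = 1/6.60
W = 0.1515 hours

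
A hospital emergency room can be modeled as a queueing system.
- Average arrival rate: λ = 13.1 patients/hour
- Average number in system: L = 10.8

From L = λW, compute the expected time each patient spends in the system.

Little's Law: L = λW, so W = L/λ
W = 10.8/13.1 = 0.8244 hours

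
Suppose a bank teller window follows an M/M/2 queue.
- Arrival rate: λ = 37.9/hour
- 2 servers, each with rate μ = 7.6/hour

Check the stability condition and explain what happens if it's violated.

Stability requires ρ = λ/(cμ) < 1
ρ = 37.9/(2 × 7.6) = 37.9/15.20 = 2.4934
Since 2.4934 ≥ 1, the system is UNSTABLE.
Need c > λ/μ = 37.9/7.6 = 4.99.
Minimum servers needed: c = 5.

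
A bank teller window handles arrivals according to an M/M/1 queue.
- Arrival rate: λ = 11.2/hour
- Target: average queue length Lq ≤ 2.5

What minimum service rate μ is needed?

For M/M/1: Lq = λ²/(μ(μ-λ))
Need Lq ≤ 2.5, i.e. μ(μ-λ) ≥ λ²/2.5
μ² - 11.2μ - 125.44/2.5 ≥ 0  →  μ² - 11.2μ - 50.1760 ≥ 0
Quadratic formula (positive root): μ = [λ + √(λ² + 4×50.1760)]/2
Discriminant: 125.44 + 4×50.1760 = 326.1440, √326.1440 = 18.0595
μ ≥ (11.2 + 18.0595)/2 = 14.6297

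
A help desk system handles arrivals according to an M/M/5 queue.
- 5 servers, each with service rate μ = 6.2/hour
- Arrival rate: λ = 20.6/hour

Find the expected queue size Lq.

Traffic intensity: ρ = λ/(cμ) = 20.6/(5×6.2) = 0.6645
Since ρ = 0.6645 < 1, system is stable.
Offered load a = λ/μ = cρ = 20.6/6.2 = 3.3226
P₀ = [ Σₙ₌₀^4 aⁿ/n! + a^5/(5!(1-ρ)) ]⁻¹
Σ = a^0/0! + a^1/1! + a^2/2! + a^3/3! + a^4/4! = 1.00000 + 3.32258 + 5.51977 + 6.11329 + 5.07798 = 21.0336
a^5/(5!(1-ρ)) = 404.9279/(120 × 0.335484) = 10.0583
P₀ = 1/(21.0336 + 10.0583) = 0.03216
Lq = P₀·a^5·ρ / (5!(1-ρ)²) = 0.032163 × 404.9279 × 0.66452 / (120 × 0.11255) = 0.6408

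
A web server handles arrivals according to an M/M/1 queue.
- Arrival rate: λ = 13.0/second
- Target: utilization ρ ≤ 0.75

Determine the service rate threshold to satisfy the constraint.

ρ = λ/μ, so μ = λ/ρ
μ ≥ 13.0/0.75 = 17.3333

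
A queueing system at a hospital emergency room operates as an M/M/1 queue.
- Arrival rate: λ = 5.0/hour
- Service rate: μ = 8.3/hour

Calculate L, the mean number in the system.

ρ = λ/μ = 5.0/8.3 = 0.6024
For M/M/1: L = λ/(μ-λ)
L = 5.0/(8.3-5.0) = 5.0/3.30
L = 1.5152 patients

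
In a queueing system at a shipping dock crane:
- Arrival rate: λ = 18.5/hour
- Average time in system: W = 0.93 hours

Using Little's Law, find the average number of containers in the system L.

Little's Law: L = λW
L = 18.5 × 0.93 = 17.2050 containers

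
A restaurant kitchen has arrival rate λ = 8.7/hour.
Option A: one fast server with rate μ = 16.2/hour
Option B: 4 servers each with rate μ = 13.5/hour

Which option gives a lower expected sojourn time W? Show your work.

Option A: single server μ = 16.2 (M/M/1)
  ρ_A = 8.7/16.2 = 0.5370
  W_A = 1/(μ-λ) = 1/(16.2-8.7) = 1/7.50 = 0.1333

Option B: 4 servers μ = 13.5 (M/M/4)
  ρ_B = λ/(cμ) = 8.7/(4×13.5) = 0.1611
  Offered load a = λ/μ = cρ = 8.7/13.5 = 0.6444
  P₀ = [ Σₙ₌₀^3 aⁿ/n! + a^4/(4!(1-ρ)) ]⁻¹
  Σ = a^0/0! + a^1/1! + a^2/2! + a^3/3! = 1.0000 + 0.6444 + 0.2077 + 0.04461 = 1.8967
  a^4/(4!(1-ρ)) = 0.17248/(24 × 0.83889) = 0.008567
  P₀ = 1/(1.8967 + 0.008567) = 0.5249
  Lq = P₀·a^4·ρ / (4!(1-ρ)²) = 0.524859 × 0.172481 × 0.161111 / (24 × 0.703735) = 0.0008636
  Wq_B = Lq/λ = 0.0008636/8.7 = 0.00009926
  W_B = Wq_B + 1/μ = 0.00009926 + 0.07407 = 0.07417

Since W_B = 0.07417 < W_A = 0.1333, Option B (multiple servers) has the shorter time in system.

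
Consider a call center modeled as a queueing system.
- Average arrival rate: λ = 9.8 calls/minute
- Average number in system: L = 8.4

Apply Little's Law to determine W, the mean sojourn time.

Little's Law: L = λW, so W = L/λ
W = 8.4/9.8 = 0.8571 minutes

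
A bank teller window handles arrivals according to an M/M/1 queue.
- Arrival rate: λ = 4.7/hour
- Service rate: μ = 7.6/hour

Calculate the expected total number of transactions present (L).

ρ = λ/μ = 4.7/7.6 = 0.6184
For M/M/1: L = λ/(μ-λ)
L = 4.7/(7.6-4.7) = 4.7/2.90
L = 1.6207 transactions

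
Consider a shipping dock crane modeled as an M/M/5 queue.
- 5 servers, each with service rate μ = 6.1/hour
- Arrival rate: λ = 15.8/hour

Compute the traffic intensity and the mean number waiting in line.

Traffic intensity: ρ = λ/(cμ) = 15.8/(5×6.1) = 0.5180
Since ρ = 0.5180 < 1, system is stable.
Offered load a = λ/μ = cρ = 15.8/6.1 = 2.5902
P₀ = [ Σₙ₌₀^4 aⁿ/n! + a^5/(5!(1-ρ)) ]⁻¹
Σ = a^0/0! + a^1/1! + a^2/2! + a^3/3! + a^4/4! = 1.0000 + 2.5902 + 3.3545 + 2.8962 + 1.8754 = 11.7163
a^5/(5!(1-ρ)) = 116.5833/(120 × 0.481967) = 2.0158
P₀ = 1/(11.7163 + 2.0158) = 0.07282
Lq = P₀·a^5·ρ / (5!(1-ρ)²) = 0.07282 × 116.5833 × 0.5180 / (120 × 0.2323) = 0.1578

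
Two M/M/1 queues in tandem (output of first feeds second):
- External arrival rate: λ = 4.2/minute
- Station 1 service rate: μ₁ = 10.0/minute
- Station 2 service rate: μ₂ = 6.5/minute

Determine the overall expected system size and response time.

By Jackson's theorem, each station behaves as independent M/M/1.
Station 1: ρ₁ = 4.2/10.0 = 0.4200, L₁ = ρ₁/(1-ρ₁) = λ/(μ₁-λ) = 4.2/5.80 = 0.7241
Station 2: ρ₂ = 4.2/6.5 = 0.6462, L₂ = ρ₂/(1-ρ₂) = λ/(μ₂-λ) = 4.2/2.30 = 1.8261
Total: L = L₁ + L₂ = 0.7241 + 1.8261 = 2.5502
W = L/λ = 2.5502/4.2 = 0.6072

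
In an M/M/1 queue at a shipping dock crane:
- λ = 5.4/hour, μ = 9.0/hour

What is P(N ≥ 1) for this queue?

ρ = λ/μ = 5.4/9.0 = 0.6000
P(N ≥ n) = ρⁿ
P(N ≥ 1) = 0.6000^1
P(N ≥ 1) = 0.6000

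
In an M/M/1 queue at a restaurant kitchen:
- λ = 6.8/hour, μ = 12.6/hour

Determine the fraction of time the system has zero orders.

ρ = λ/μ = 6.8/12.6 = 0.5397
P(0) = 1 - ρ = 1 - 0.5397 = 0.4603
The server is idle 46.03% of the time.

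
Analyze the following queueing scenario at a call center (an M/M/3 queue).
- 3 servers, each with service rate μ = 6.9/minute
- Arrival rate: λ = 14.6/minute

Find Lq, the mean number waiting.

Traffic intensity: ρ = λ/(cμ) = 14.6/(3×6.9) = 0.7053
Since ρ = 0.7053 < 1, system is stable.
Offered load a = λ/μ = cρ = 14.6/6.9 = 2.1159
P₀ = [ Σₙ₌₀^2 aⁿ/n! + a^3/(3!(1-ρ)) ]⁻¹
Σ = a^0/0! + a^1/1! + a^2/2! = 1.0000 + 2.1159 + 2.2386 = 5.3545
a^3/(3!(1-ρ)) = 9.47352/(6 × 0.294686) = 5.3580
P₀ = 1/(5.3545 + 5.3580) = 0.09335
Lq = P₀·a^3·ρ / (3!(1-ρ)²) = 0.09335 × 9.4735 × 0.7053 / (6 × 0.08684) = 1.1971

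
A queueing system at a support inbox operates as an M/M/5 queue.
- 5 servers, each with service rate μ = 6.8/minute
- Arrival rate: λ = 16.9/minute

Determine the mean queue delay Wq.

Traffic intensity: ρ = λ/(cμ) = 16.9/(5×6.8) = 0.4971
Since ρ = 0.4971 < 1, system is stable.
Offered load a = λ/μ = cρ = 16.9/6.8 = 2.4853
P₀ = [ Σₙ₌₀^4 aⁿ/n! + a^5/(5!(1-ρ)) ]⁻¹
Σ = a^0/0! + a^1/1! + a^2/2! + a^3/3! + a^4/4! = 1.00000 + 2.48529 + 3.08834 + 2.55848 + 1.58964 = 10.7218
a^5/(5!(1-ρ)) = 94.8176/(120 × 0.50294) = 1.5711
P₀ = 1/(10.7218 + 1.5711) = 0.08135
Lq = P₀·a^5·ρ / (5!(1-ρ)²) = 0.08135 × 94.8176 × 0.4971 / (120 × 0.2529) = 0.1263
Wq = Lq/λ = 0.12631/16.9 = 0.007474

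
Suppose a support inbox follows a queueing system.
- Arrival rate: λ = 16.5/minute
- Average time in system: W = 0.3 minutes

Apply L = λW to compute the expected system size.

Little's Law: L = λW
L = 16.5 × 0.3 = 4.9500 emails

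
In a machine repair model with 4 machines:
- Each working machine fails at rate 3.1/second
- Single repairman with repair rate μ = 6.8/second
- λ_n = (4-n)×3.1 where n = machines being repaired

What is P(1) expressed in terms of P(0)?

P(1)/P(0) = ∏_{i=0}^{1-1} λ_i/μ_{i+1}
= (4-0)×3.1/6.8
= 1.8235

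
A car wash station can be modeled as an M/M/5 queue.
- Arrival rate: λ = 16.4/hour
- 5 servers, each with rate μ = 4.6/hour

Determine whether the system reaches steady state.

Stability requires ρ = λ/(cμ) < 1
ρ = 16.4/(5 × 4.6) = 16.4/23.00 = 0.7130
Since 0.7130 < 1, the system is STABLE.
The servers are busy 71.30% of the time.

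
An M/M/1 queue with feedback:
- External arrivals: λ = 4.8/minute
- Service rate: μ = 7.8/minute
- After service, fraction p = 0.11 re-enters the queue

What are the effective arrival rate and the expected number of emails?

Effective arrival rate: λ_eff = λ/(1-p) = 4.8/(1-0.11) = 4.8/0.89 = 5.39326
ρ = λ_eff/μ = 5.39326/7.8 = 0.69144
L = ρ/(1-ρ) = 0.69144/(1-0.69144) = 2.2409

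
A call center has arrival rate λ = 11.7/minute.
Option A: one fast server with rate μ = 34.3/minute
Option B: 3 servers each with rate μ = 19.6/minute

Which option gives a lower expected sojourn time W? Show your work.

Option A: single server μ = 34.3 (M/M/1)
  ρ_A = 11.7/34.3 = 0.3411
  W_A = 1/(μ-λ) = 1/(34.3-11.7) = 1/22.60 = 0.04425

Option B: 3 servers μ = 19.6 (M/M/3)
  ρ_B = λ/(cμ) = 11.7/(3×19.6) = 0.1990
  Offered load a = λ/μ = cρ = 11.7/19.6 = 0.5969
  P₀ = [ Σₙ₌₀^2 aⁿ/n! + a^3/(3!(1-ρ)) ]⁻¹
  Σ = a^0/0! + a^1/1! + a^2/2! = 1.0000 + 0.5969 + 0.1782 = 1.7751
  a^3/(3!(1-ρ)) = 0.2127/(6 × 0.8010) = 0.04426
  P₀ = 1/(1.7751 + 0.04426) = 0.5496
  Lq = P₀·a^3·ρ / (3!(1-ρ)²) = 0.5496 × 0.2127 × 0.1990 / (6 × 0.6416) = 0.006043
  Wq_B = Lq/λ = 0.006043/11.7 = 0.0005165
  W_B = Wq_B + 1/μ = 0.0005165 + 0.05102 = 0.05154

Since W_A = 0.04425 < W_B = 0.05154, Option A (single fast server) has the shorter time in system.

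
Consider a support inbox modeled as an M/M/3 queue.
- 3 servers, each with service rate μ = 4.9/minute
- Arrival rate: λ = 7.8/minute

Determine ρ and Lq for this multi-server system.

Traffic intensity: ρ = λ/(cμ) = 7.8/(3×4.9) = 0.5306
Since ρ = 0.5306 < 1, system is stable.
Offered load a = λ/μ = cρ = 7.8/4.9 = 1.5918
P₀ = [ Σₙ₌₀^2 aⁿ/n! + a^3/(3!(1-ρ)) ]⁻¹
Σ = a^0/0! + a^1/1! + a^2/2! = 1.0000 + 1.5918 + 1.2670 = 3.8588
a^3/(3!(1-ρ)) = 4.0336/(6 × 0.4694) = 1.4322
P₀ = 1/(3.8588 + 1.4322) = 0.1890
Lq = P₀·a^3·ρ / (3!(1-ρ)²) = 0.1890 × 4.0336 × 0.5306 / (6 × 0.2203) = 0.3060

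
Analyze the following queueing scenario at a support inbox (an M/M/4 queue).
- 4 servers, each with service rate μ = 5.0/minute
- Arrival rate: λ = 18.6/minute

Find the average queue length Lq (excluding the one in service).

Traffic intensity: ρ = λ/(cμ) = 18.6/(4×5.0) = 0.9300
Since ρ = 0.9300 < 1, system is stable.
Offered load a = λ/μ = cρ = 18.6/5.0 = 3.7200
P₀ = [ Σₙ₌₀^3 aⁿ/n! + a^4/(4!(1-ρ)) ]⁻¹
Σ = a^0/0! + a^1/1! + a^2/2! + a^3/3! = 1.0000 + 3.7200 + 6.9192 + 8.5798 = 20.2190
a^4/(4!(1-ρ)) = 191.5013/(24 × 0.07000) = 113.9889
P₀ = 1/(20.2190 + 113.9889) = 0.007451
Lq = P₀·a^4·ρ / (4!(1-ρ)²) = 0.00745113 × 191.5013 × 0.930000 / (24 × 0.00490000) = 11.2842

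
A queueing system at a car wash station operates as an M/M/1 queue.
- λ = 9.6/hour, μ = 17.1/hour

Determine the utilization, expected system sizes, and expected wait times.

Step 1: ρ = λ/μ = 9.6/17.1 = 0.5614
Step 2: L = λ/(μ-λ) = 9.6/7.50 = 1.2800
Step 3: Lq = λ²/(μ(μ-λ)) = 92.16/(17.1×7.50) = 0.7186
Step 4: W = 1/(μ-λ) = 1/7.50 = 0.13333
Step 5: Wq = λ/(μ(μ-λ)) = 9.6/(17.1×7.50) = 0.07485
Step 6: P(0) = 1-ρ = 0.4386
Verify: L = λW = 9.6×0.13333 = 1.2800 ✔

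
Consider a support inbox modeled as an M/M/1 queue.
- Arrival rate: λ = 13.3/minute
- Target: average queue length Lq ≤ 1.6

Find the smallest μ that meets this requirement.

For M/M/1: Lq = λ²/(μ(μ-λ))
Need Lq ≤ 1.6, i.e. μ(μ-λ) ≥ λ²/1.6
μ² - 13.3μ - 176.89/1.6 ≥ 0  →  μ² - 13.3μ - 110.55625 ≥ 0
Quadratic formula (positive root): μ = [λ + √(λ² + 4×110.55625)]/2
Discriminant: 176.89 + 4×110.55625 = 619.1150, √619.1150 = 24.8820
μ ≥ (13.3 + 24.8820)/2 = 19.0910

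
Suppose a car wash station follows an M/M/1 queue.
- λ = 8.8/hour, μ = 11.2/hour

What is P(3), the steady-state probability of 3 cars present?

ρ = λ/μ = 8.8/11.2 = 0.7857
P(n) = (1-ρ)ρⁿ
P(3) = (1-0.7857) × 0.7857^3
P(3) = 0.2143 × 0.4850
P(3) = 0.1039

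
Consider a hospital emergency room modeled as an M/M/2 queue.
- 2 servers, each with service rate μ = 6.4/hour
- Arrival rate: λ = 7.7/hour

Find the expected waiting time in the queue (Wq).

Traffic intensity: ρ = λ/(cμ) = 7.7/(2×6.4) = 0.6016
Since ρ = 0.6016 < 1, system is stable.
Offered load a = λ/μ = cρ = 7.7/6.4 = 1.2031
P₀ = [ Σₙ₌₀^1 aⁿ/n! + a^2/(2!(1-ρ)) ]⁻¹
Σ = a^0/0! + a^1/1! = 1.0000 + 1.2031 = 2.2031
a^2/(2!(1-ρ)) = 1.4475/(2 × 0.39844) = 1.8165
P₀ = 1/(2.2031 + 1.8165) = 0.2488
Lq = P₀·a^2·ρ / (2!(1-ρ)²) = 0.24878 × 1.4475 × 0.60156 / (2 × 0.15875) = 0.6823
Wq = Lq/λ = 0.6823/7.7 = 0.08861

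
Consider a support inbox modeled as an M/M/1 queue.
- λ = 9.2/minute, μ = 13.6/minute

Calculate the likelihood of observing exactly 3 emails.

ρ = λ/μ = 9.2/13.6 = 0.6765
P(n) = (1-ρ)ρⁿ
P(3) = (1-0.6765) × 0.6765^3
P(3) = 0.3235 × 0.3096
P(3) = 0.1002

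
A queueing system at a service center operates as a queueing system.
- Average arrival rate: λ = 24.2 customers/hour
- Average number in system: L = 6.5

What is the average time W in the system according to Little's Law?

Little's Law: L = λW, so W = L/λ
W = 6.5/24.2 = 0.2686 hours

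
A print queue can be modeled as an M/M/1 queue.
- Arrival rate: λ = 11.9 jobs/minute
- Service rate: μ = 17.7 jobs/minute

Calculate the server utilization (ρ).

Server utilization: ρ = λ/μ
ρ = 11.9/17.7 = 0.6723
The server is busy 67.23% of the time.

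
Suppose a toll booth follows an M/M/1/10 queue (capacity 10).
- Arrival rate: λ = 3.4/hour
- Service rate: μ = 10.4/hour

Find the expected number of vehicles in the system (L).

ρ = λ/μ = 3.4/10.4 = 0.326923
P₀ = (1-ρ)/(1-ρ^(K+1)) = (1-0.326923)/(1-0.326923^11) = 0.6731/1.0000 = 0.6731
P_K = P₀×ρ^K = 0.67308 × 0.326923^10 = 0.67308 × 0.000013946 = 0.000009387
L = ρ[1 - (K+1)ρ^K + Kρ^(K+1)] / [(1-ρ)(1-ρ^(K+1))]
L = 0.326923 × (1 - 11×0.00001395 + 10×0.000004559) / ((1 - 0.326923) × (1 - 0.000004559)) = 0.4857 vehicles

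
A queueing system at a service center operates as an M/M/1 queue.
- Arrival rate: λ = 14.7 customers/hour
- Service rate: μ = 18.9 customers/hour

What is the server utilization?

Server utilization: ρ = λ/μ
ρ = 14.7/18.9 = 0.7778
The server is busy 77.78% of the time.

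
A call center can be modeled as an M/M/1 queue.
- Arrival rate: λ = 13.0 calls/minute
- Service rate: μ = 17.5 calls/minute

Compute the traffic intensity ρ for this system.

Server utilization: ρ = λ/μ
ρ = 13.0/17.5 = 0.7429
The server is busy 74.29% of the time.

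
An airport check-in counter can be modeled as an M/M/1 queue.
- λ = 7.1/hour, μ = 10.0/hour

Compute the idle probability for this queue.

ρ = λ/μ = 7.1/10.0 = 0.7100
P(0) = 1 - ρ = 1 - 0.7100 = 0.2900
The server is idle 29.00% of the time.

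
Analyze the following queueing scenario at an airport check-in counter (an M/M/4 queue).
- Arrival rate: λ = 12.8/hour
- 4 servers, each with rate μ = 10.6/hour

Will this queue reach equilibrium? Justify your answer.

Stability requires ρ = λ/(cμ) < 1
ρ = 12.8/(4 × 10.6) = 12.8/42.40 = 0.3019
Since 0.3019 < 1, the system is STABLE.
The servers are busy 30.19% of the time.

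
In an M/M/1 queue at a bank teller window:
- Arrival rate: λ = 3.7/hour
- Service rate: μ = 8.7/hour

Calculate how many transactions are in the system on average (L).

ρ = λ/μ = 3.7/8.7 = 0.4253
For M/M/1: L = λ/(μ-λ)
L = 3.7/(8.7-3.7) = 3.7/5.00
L = 0.7400 transactions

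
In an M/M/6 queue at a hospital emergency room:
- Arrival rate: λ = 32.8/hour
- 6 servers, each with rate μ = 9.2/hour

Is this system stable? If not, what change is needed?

Stability requires ρ = λ/(cμ) < 1
ρ = 32.8/(6 × 9.2) = 32.8/55.20 = 0.5942
Since 0.5942 < 1, the system is STABLE.
The servers are busy 59.42% of the time.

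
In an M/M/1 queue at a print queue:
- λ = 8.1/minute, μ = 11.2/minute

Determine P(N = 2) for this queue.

ρ = λ/μ = 8.1/11.2 = 0.7232
P(n) = (1-ρ)ρⁿ
P(2) = (1-0.7232) × 0.7232^2
P(2) = 0.2768 × 0.5230
P(2) = 0.1448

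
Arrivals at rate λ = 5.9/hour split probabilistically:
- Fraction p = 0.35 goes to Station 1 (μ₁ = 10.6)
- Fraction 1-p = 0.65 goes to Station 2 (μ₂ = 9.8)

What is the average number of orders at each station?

Effective rates: λ₁ = 5.9×0.35 = 2.065, λ₂ = 5.9×0.65 = 3.835
Station 1: ρ₁ = 2.065/10.6 = 0.1948, L₁ = ρ₁/(1-ρ₁) = 0.1948/(1-0.1948) = 0.2419
Station 2: ρ₂ = 3.835/9.8 = 0.39133, L₂ = ρ₂/(1-ρ₂) = 0.39133/(1-0.39133) = 0.6429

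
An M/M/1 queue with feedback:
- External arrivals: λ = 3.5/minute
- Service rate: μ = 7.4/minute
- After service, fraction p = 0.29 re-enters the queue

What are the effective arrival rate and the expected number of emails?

Effective arrival rate: λ_eff = λ/(1-p) = 3.5/(1-0.29) = 3.5/0.71 = 4.9296
ρ = λ_eff/μ = 4.9296/7.4 = 0.66616
L = ρ/(1-ρ) = 0.66616/(1-0.66616) = 1.9954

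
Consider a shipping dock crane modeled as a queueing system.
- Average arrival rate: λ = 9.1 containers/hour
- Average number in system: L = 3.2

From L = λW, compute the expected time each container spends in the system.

Little's Law: L = λW, so W = L/λ
W = 3.2/9.1 = 0.3516 hours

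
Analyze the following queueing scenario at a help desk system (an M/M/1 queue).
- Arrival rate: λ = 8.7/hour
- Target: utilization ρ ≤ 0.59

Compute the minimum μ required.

ρ = λ/μ, so μ = λ/ρ
μ ≥ 8.7/0.59 = 14.7458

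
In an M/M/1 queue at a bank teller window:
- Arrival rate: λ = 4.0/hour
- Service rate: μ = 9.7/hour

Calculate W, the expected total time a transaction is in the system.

First, compute utilization: ρ = λ/μ = 4.0/9.7 = 0.4124
For M/M/1: W = 1/(μ-λ)
W = 1/(9.7-4.0) = 1/5.70
W = 0.1754 hours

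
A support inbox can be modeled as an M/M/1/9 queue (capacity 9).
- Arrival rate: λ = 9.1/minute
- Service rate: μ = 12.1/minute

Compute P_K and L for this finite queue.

ρ = λ/μ = 9.1/12.1 = 0.752066
P₀ = (1-ρ)/(1-ρ^(K+1)) = (1-0.752066)/(1-0.752066^10) = 0.24793/0.94212 = 0.2632
P_K = P₀×ρ^K = 0.2632 × 0.752066^9 = 0.2632 × 0.07697 = 0.02026
Blocking probability P_9 = 0.02026 (2.03%)
L = ρ[1 - (K+1)ρ^K + Kρ^(K+1)] / [(1-ρ)(1-ρ^(K+1))]
L = 0.752066 × (1 - 10×0.076967 + 9×0.057884) / ((1 - 0.752066) × (1 - 0.057884)) = 2.4189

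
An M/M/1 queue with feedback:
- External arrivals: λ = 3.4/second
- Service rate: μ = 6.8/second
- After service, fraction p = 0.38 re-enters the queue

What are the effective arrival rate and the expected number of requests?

Effective arrival rate: λ_eff = λ/(1-p) = 3.4/(1-0.38) = 3.4/0.62 = 5.483871
ρ = λ_eff/μ = 5.483871/6.8 = 0.806452
L = ρ/(1-ρ) = 0.806452/(1-0.806452) = 4.1667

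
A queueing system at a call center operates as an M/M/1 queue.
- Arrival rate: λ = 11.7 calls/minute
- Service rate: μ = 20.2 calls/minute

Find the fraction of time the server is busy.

Server utilization: ρ = λ/μ
ρ = 11.7/20.2 = 0.5792
The server is busy 57.92% of the time.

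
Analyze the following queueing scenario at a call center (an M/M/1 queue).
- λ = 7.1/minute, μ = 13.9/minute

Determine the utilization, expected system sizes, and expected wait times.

Step 1: ρ = λ/μ = 7.1/13.9 = 0.5108
Step 2: L = λ/(μ-λ) = 7.1/6.80 = 1.0441
Step 3: Lq = λ²/(μ(μ-λ)) = 50.41/(13.9×6.80) = 0.5333
Step 4: W = 1/(μ-λ) = 1/6.80 = 0.14706
Step 5: Wq = λ/(μ(μ-λ)) = 7.1/(13.9×6.80) = 0.07512
Step 6: P(0) = 1-ρ = 0.4892
Verify: L = λW = 7.1×0.14706 = 1.0441 ✔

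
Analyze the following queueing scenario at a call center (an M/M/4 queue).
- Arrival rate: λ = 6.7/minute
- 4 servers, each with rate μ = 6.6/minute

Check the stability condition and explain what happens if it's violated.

Stability requires ρ = λ/(cμ) < 1
ρ = 6.7/(4 × 6.6) = 6.7/26.40 = 0.2538
Since 0.2538 < 1, the system is STABLE.
The servers are busy 25.38% of the time.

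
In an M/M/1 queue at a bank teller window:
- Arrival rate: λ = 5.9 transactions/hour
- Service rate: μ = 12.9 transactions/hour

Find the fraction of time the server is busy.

Server utilization: ρ = λ/μ
ρ = 5.9/12.9 = 0.4574
The server is busy 45.74% of the time.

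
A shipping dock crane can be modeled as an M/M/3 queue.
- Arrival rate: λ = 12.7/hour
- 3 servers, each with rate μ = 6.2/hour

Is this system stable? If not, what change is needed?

Stability requires ρ = λ/(cμ) < 1
ρ = 12.7/(3 × 6.2) = 12.7/18.60 = 0.6828
Since 0.6828 < 1, the system is STABLE.
The servers are busy 68.28% of the time.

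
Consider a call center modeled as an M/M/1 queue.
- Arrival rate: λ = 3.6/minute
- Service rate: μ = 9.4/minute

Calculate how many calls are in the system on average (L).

ρ = λ/μ = 3.6/9.4 = 0.3830
For M/M/1: L = λ/(μ-λ)
L = 3.6/(9.4-3.6) = 3.6/5.80
L = 0.6207 calls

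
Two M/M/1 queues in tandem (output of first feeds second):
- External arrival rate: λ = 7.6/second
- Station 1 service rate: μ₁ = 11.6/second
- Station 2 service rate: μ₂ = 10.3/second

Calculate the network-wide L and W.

By Jackson's theorem, each station behaves as independent M/M/1.
Station 1: ρ₁ = 7.6/11.6 = 0.6552, L₁ = ρ₁/(1-ρ₁) = λ/(μ₁-λ) = 7.6/4.00 = 1.9000
Station 2: ρ₂ = 7.6/10.3 = 0.7379, L₂ = ρ₂/(1-ρ₂) = λ/(μ₂-λ) = 7.6/2.70 = 2.8148
Total: L = L₁ + L₂ = 1.9000 + 2.8148 = 4.7148
W = L/λ = 4.7148/7.6 = 0.6204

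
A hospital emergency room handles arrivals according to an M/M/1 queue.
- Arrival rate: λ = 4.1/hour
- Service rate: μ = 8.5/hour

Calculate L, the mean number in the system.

ρ = λ/μ = 4.1/8.5 = 0.4824
For M/M/1: L = λ/(μ-λ)
L = 4.1/(8.5-4.1) = 4.1/4.40
L = 0.9318 patients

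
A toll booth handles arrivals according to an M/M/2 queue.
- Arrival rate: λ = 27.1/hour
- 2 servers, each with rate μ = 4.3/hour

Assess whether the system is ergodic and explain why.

Stability requires ρ = λ/(cμ) < 1
ρ = 27.1/(2 × 4.3) = 27.1/8.60 = 3.1512
Since 3.1512 ≥ 1, the system is UNSTABLE.
Need c > λ/μ = 27.1/4.3 = 6.30.
Minimum servers needed: c = 7.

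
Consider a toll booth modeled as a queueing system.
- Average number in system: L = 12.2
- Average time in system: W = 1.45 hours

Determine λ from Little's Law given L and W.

Little's Law: L = λW, so λ = L/W
λ = 12.2/1.45 = 8.4138 vehicles/hour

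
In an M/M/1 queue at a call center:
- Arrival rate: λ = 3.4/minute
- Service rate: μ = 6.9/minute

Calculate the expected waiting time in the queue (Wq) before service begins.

First, compute utilization: ρ = λ/μ = 3.4/6.9 = 0.4928
For M/M/1: Wq = λ/(μ(μ-λ))
Wq = 3.4/(6.9 × (6.9-3.4))
Wq = 3.4/(6.9 × 3.50)
Wq = 0.1408 minutes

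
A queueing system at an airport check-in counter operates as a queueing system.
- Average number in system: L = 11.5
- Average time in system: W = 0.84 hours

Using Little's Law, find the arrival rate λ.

Little's Law: L = λW, so λ = L/W
λ = 11.5/0.84 = 13.6905 passengers/hour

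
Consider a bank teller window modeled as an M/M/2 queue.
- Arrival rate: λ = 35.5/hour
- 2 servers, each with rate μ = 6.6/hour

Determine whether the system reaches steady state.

Stability requires ρ = λ/(cμ) < 1
ρ = 35.5/(2 × 6.6) = 35.5/13.20 = 2.6894
Since 2.6894 ≥ 1, the system is UNSTABLE.
Need c > λ/μ = 35.5/6.6 = 5.38.
Minimum servers needed: c = 6.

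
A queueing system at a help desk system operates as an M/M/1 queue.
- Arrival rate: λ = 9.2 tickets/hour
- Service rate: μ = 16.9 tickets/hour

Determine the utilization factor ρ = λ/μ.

Server utilization: ρ = λ/μ
ρ = 9.2/16.9 = 0.5444
The server is busy 54.44% of the time.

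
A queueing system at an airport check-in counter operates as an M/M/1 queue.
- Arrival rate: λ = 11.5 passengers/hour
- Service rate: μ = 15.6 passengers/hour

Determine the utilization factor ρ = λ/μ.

Server utilization: ρ = λ/μ
ρ = 11.5/15.6 = 0.7372
The server is busy 73.72% of the time.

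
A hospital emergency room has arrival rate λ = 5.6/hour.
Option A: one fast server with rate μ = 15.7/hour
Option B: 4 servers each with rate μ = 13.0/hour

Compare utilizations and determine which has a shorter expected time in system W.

Option A: single server μ = 15.7 (M/M/1)
  ρ_A = 5.6/15.7 = 0.3567
  W_A = 1/(μ-λ) = 1/(15.7-5.6) = 1/10.10 = 0.09901

Option B: 4 servers μ = 13.0 (M/M/4)
  ρ_B = λ/(cμ) = 5.6/(4×13.0) = 0.1077
  Offered load a = λ/μ = cρ = 5.6/13.0 = 0.4308
  P₀ = [ Σₙ₌₀^3 aⁿ/n! + a^4/(4!(1-ρ)) ]⁻¹
  Σ = a^0/0! + a^1/1! + a^2/2! + a^3/3! = 1.0000 + 0.4308 + 0.09278 + 0.01332 = 1.5369
  a^4/(4!(1-ρ)) = 0.03443/(24 × 0.8923) = 0.001608
  P₀ = 1/(1.5369 + 0.001608) = 0.6500
  Lq = P₀·a^4·ρ / (4!(1-ρ)²) = 0.6500 × 0.03443 × 0.1077 / (24 × 0.7962) = 0.0001261
  Wq_B = Lq/λ = 0.000126134/5.6 = 0.000022524
  W_B = Wq_B + 1/μ = 0.000022524 + 0.076923 = 0.07695

Since W_B = 0.07695 < W_A = 0.09901, Option B (multiple servers) has the shorter time in system.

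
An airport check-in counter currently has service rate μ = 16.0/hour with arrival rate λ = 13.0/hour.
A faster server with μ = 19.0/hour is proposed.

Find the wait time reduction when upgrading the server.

System 1: ρ₁ = 13.0/16.0 = 0.8125, W₁ = 1/(16.0-13.0) = 0.33333
System 2: ρ₂ = 13.0/19.0 = 0.6842, W₂ = 1/(19.0-13.0) = 0.16667
Improvement: (W₁-W₂)/W₁ = (0.33333-0.16667)/0.33333 = 50.00%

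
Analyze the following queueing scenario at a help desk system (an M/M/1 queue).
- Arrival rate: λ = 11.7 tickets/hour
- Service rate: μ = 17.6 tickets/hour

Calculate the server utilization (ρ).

Server utilization: ρ = λ/μ
ρ = 11.7/17.6 = 0.6648
The server is busy 66.48% of the time.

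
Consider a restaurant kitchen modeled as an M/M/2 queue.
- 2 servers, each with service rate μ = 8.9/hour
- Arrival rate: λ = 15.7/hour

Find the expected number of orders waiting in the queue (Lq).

Traffic intensity: ρ = λ/(cμ) = 15.7/(2×8.9) = 0.8820
Since ρ = 0.8820 < 1, system is stable.
Offered load a = λ/μ = cρ = 15.7/8.9 = 1.7640
P₀ = [ Σₙ₌₀^1 aⁿ/n! + a^2/(2!(1-ρ)) ]⁻¹
Σ = a^0/0! + a^1/1! = 1.0000 + 1.7640 = 2.7640
a^2/(2!(1-ρ)) = 3.1119/(2 × 0.11798) = 13.1883
P₀ = 1/(2.7640 + 13.1883) = 0.06269
Lq = P₀·a^2·ρ / (2!(1-ρ)²) = 0.062687 × 3.1119 × 0.88202 / (2 × 0.013919) = 6.1808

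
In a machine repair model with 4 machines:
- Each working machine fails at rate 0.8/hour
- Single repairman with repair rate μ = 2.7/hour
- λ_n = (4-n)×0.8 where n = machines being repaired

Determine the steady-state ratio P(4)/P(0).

P(4)/P(0) = ∏_{i=0}^{4-1} λ_i/μ_{i+1}
= (4-0)×0.8/2.7 × (4-1)×0.8/2.7 × (4-2)×0.8/2.7 × (4-3)×0.8/2.7
= 0.1850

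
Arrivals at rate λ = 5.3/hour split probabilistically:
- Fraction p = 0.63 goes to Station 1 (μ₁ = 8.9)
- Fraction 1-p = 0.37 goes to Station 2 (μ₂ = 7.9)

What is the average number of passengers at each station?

Effective rates: λ₁ = 5.3×0.63 = 3.339, λ₂ = 5.3×0.37 = 1.961
Station 1: ρ₁ = 3.339/8.9 = 0.37517, L₁ = ρ₁/(1-ρ₁) = 0.37517/(1-0.37517) = 0.6004
Station 2: ρ₂ = 1.961/7.9 = 0.24823, L₂ = ρ₂/(1-ρ₂) = 0.24823/(1-0.24823) = 0.3302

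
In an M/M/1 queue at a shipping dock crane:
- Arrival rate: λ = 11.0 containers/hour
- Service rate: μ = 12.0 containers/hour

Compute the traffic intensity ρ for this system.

Server utilization: ρ = λ/μ
ρ = 11.0/12.0 = 0.9167
The server is busy 91.67% of the time.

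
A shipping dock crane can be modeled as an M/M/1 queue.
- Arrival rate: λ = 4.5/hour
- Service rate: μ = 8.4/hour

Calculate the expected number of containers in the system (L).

ρ = λ/μ = 4.5/8.4 = 0.5357
For M/M/1: L = λ/(μ-λ)
L = 4.5/(8.4-4.5) = 4.5/3.90
L = 1.1538 containers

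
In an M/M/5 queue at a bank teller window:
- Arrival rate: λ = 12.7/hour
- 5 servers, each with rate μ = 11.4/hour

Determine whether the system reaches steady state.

Stability requires ρ = λ/(cμ) < 1
ρ = 12.7/(5 × 11.4) = 12.7/57.00 = 0.2228
Since 0.2228 < 1, the system is STABLE.
The servers are busy 22.28% of the time.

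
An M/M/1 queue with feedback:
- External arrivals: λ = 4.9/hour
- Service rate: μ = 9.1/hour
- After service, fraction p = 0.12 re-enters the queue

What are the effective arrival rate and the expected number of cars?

Effective arrival rate: λ_eff = λ/(1-p) = 4.9/(1-0.12) = 4.9/0.88 = 5.5682
ρ = λ_eff/μ = 5.5682/9.1 = 0.61189
L = ρ/(1-ρ) = 0.61189/(1-0.61189) = 1.5766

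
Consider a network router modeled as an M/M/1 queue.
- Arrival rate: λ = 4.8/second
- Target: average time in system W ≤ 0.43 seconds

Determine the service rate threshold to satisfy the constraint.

For M/M/1: W = 1/(μ-λ)
Need W ≤ 0.43, so 1/(μ-λ) ≤ 0.43
μ - λ ≥ 1/0.43 = 2.3256
μ ≥ 4.8 + 2.3256 = 7.1256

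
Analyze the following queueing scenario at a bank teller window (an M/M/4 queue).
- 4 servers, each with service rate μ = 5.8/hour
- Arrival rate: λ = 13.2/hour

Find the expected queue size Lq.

Traffic intensity: ρ = λ/(cμ) = 13.2/(4×5.8) = 0.5690
Since ρ = 0.5690 < 1, system is stable.
Offered load a = λ/μ = cρ = 13.2/5.8 = 2.2759
P₀ = [ Σₙ₌₀^3 aⁿ/n! + a^4/(4!(1-ρ)) ]⁻¹
Σ = a^0/0! + a^1/1! + a^2/2! + a^3/3! = 1.00000 + 2.27586 + 2.58977 + 1.96466 = 7.8303
a^4/(4!(1-ρ)) = 26.8277/(24 × 0.431034) = 2.5933
P₀ = 1/(7.8303 + 2.5933) = 0.09594
Lq = P₀·a^4·ρ / (4!(1-ρ)²) = 0.09594 × 26.8277 × 0.5690 / (24 × 0.1858) = 0.3284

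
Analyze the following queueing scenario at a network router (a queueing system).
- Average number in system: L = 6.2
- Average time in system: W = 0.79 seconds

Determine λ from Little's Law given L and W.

Little's Law: L = λW, so λ = L/W
λ = 6.2/0.79 = 7.8481 packets/second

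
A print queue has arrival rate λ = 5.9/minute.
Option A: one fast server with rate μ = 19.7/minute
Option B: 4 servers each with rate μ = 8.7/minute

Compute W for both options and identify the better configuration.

Option A: single server μ = 19.7 (M/M/1)
  ρ_A = 5.9/19.7 = 0.2995
  W_A = 1/(μ-λ) = 1/(19.7-5.9) = 1/13.80 = 0.07246

Option B: 4 servers μ = 8.7 (M/M/4)
  ρ_B = λ/(cμ) = 5.9/(4×8.7) = 0.1695
  Offered load a = λ/μ = cρ = 5.9/8.7 = 0.6782
  P₀ = [ Σₙ₌₀^3 aⁿ/n! + a^4/(4!(1-ρ)) ]⁻¹
  Σ = a^0/0! + a^1/1! + a^2/2! + a^3/3! = 1.0000 + 0.67816 + 0.22995 + 0.051981 = 1.9601
  a^4/(4!(1-ρ)) = 0.2115/(24 × 0.8305) = 0.01061
  P₀ = 1/(1.9601 + 0.01061) = 0.5074
  Lq = P₀·a^4·ρ / (4!(1-ρ)²) = 0.5074 × 0.2115 × 0.1695 / (24 × 0.6897) = 0.001099
  Wq_B = Lq/λ = 0.001099/5.9 = 0.0001863
  W_B = Wq_B + 1/μ = 0.0001863 + 0.1149 = 0.1151

Since W_A = 0.07246 < W_B = 0.1151, Option A (single fast server) has the shorter time in system.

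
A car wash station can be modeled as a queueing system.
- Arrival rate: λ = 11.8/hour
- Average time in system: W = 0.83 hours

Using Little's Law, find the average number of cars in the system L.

Little's Law: L = λW
L = 11.8 × 0.83 = 9.7940 cars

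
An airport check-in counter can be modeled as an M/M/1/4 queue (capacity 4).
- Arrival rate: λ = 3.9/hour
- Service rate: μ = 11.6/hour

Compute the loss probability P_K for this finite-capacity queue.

ρ = λ/μ = 3.9/11.6 = 0.33621
P₀ = (1-ρ)/(1-ρ^(K+1)) = (1-0.33621)/(1-0.33621^5) = 0.6638/0.9957 = 0.6667
P_K = P₀×ρ^K = 0.66665 × 0.33621^4 = 0.66665 × 0.012777 = 0.008518
Blocking probability = 0.85%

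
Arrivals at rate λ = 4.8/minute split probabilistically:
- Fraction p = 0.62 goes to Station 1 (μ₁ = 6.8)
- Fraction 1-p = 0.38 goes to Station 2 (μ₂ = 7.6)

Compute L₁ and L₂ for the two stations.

Effective rates: λ₁ = 4.8×0.62 = 2.976, λ₂ = 4.8×0.38 = 1.824
Station 1: ρ₁ = 2.976/6.8 = 0.437647, L₁ = ρ₁/(1-ρ₁) = 0.437647/(1-0.437647) = 0.7782
Station 2: ρ₂ = 1.824/7.6 = 0.2400, L₂ = ρ₂/(1-ρ₂) = 0.2400/(1-0.2400) = 0.3158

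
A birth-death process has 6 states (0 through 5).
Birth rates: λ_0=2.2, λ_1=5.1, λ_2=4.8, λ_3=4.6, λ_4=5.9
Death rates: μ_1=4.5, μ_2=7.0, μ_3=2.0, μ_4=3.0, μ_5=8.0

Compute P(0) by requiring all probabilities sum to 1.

Ratios P(n)/P(0) = (λ₀···λₙ₋₁)/(μ₁···μₙ):
P(1)/P(0) = (2.2)/(4.5) = 0.48889
P(2)/P(0) = (2.2×5.1)/(4.5×7.0) = 0.35619
P(3)/P(0) = (2.2×5.1×4.8)/(4.5×7.0×2.0) = 0.85486
P(4)/P(0) = (2.2×5.1×4.8×4.6)/(4.5×7.0×2.0×3.0) = 1.3108
P(5)/P(0) = (2.2×5.1×4.8×4.6×5.9)/(4.5×7.0×2.0×3.0×8.0) = 0.96670

Normalization: ∑ P(n) = 1
P(0) × (1.0000 + 0.48889 + 0.35619 + 0.85486 + 1.3108 + 0.96670) = 1
P(0) × 4.9774 = 1
P(0) = 1/4.9774 = 0.2009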